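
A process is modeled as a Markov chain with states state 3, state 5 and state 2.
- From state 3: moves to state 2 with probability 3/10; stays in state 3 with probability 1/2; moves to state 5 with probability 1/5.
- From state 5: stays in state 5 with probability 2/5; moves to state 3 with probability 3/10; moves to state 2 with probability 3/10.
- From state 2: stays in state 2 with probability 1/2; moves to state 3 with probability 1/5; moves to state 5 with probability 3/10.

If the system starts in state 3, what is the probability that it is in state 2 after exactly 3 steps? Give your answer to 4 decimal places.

Propagate the distribution vector 3 steps from state 3.
After 0 steps: (1.0000, 0.0000, 0.0000)
After 1 step: (0.5000, 0.2000, 0.3000)
After 2 steps: (0.3700, 0.2700, 0.3600)
After 3 steps: (0.3380, 0.2900, 0.3720)
P(in state 2 after 3 steps) = 0.3720

0.3720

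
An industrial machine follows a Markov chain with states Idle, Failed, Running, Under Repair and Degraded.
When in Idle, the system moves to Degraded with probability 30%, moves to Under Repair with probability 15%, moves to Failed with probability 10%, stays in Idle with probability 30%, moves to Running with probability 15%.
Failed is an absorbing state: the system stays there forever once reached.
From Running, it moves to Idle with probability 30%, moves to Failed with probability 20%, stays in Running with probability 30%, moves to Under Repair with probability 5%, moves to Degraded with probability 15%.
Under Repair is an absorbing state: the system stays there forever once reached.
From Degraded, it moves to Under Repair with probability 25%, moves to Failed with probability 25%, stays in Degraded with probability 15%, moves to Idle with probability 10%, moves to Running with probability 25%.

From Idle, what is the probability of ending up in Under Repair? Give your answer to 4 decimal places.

Let h(s) be the probability of absorption at Under Repair starting from transient state s. Then h(Under Repair) = 1 and h(Failed) = 0. By first-step analysis:
h(Idle) = 0.3·h(Idle) + 0.1·0 + 0.15·h(Running) + 0.15·1 + 0.3·h(Degraded)
h(Running) = 0.3·h(Idle) + 0.2·0 + 0.3·h(Running) + 0.05·1 + 0.15·h(Degraded)
h(Degraded) = 0.1·h(Idle) + 0.25·0 + 0.25·h(Running) + 0.25·1 + 0.15·h(Degraded)
Solving: h(Idle) = 0.4959, h(Running) = 0.3837, h(Degraded) = 0.4653.
Starting from Idle, the probability is 0.4959.

0.4959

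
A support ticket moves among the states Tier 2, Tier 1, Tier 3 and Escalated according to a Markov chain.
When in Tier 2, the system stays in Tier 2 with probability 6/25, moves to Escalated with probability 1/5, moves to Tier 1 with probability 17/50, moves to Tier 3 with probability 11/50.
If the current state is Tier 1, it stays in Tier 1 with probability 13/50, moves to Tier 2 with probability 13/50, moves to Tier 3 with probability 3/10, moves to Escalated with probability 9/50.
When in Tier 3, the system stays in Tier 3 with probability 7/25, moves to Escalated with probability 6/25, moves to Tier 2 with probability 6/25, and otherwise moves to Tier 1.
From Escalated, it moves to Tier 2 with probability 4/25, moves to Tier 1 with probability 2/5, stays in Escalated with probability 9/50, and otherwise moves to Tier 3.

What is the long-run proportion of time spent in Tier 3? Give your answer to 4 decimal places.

Let the stationary distribution be π with π = πP and π_1 + π_2 + π_3 + π_4 = 1.
π_1 = 0.24·π_1 + 0.26·π_2 + 0.24·π_3 + 0.16·π_4
π_2 = 0.34·π_1 + 0.26·π_2 + 0.24·π_3 + 0.4·π_4
π_3 = 0.22·π_1 + 0.3·π_2 + 0.28·π_3 + 0.26·π_4
Solving with the normalization constraint gives π = (0.2300, 0.3011, 0.2682, 0.2007).
So the stationary probability of Tier 3 is 0.2682.

0.2682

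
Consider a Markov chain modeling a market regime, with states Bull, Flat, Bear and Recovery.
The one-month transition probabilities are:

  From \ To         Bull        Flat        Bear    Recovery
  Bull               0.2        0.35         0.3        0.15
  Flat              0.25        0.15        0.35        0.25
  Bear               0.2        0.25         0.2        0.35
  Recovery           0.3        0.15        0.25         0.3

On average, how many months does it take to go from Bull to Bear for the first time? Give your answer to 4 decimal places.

Let t(s) be the expected number of months to first reach Bear from state s, with t(Bear) = 0. Conditioning on the first month:
t(Bull) = 1 + 0.2·t(Bull) + 0.35·t(Flat) + 0.15·t(Recovery)
t(Flat) = 1 + 0.25·t(Bull) + 0.15·t(Flat) + 0.25·t(Recovery)
t(Recovery) = 1 + 0.3·t(Bull) + 0.15·t(Flat) + 0.3·t(Recovery)
Solving: t(Bull) = 3.3055, t(Flat) = 3.1863, t(Recovery) = 3.5280.
Expected months from Bull to Bear: 3.3055.

3.3055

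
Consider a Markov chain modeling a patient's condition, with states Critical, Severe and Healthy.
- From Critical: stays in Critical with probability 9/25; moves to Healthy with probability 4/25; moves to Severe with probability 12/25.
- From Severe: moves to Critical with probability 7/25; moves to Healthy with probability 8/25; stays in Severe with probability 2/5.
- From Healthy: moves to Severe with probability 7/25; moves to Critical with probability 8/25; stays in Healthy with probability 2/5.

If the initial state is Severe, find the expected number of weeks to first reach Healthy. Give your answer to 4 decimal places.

Let t(s) be the expected number of weeks to first reach Healthy from state s, with t(Healthy) = 0. Conditioning on the first week:
t(Critical) = 1 + 0.36·t(Critical) + 0.48·t(Severe)
t(Severe) = 1 + 0.28·t(Critical) + 0.4·t(Severe)
Solving: t(Critical) = 4.3269, t(Severe) = 3.6859.
Expected weeks from Severe to Healthy: 3.6859.

3.6859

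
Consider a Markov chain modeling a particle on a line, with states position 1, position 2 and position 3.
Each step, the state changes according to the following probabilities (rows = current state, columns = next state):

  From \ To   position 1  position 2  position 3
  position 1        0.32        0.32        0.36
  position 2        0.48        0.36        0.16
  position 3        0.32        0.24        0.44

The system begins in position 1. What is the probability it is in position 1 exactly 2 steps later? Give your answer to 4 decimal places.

Sum over the intermediate state after 1 step:
P = P(position 1→position 1)·P(position 1→position 1) + P(position 1→position 2)·P(position 2→position 1) + P(position 1→position 3)·P(position 3→position 1)
  = 0.32×0.32 + 0.32×0.48 + 0.36×0.32
  = 0.1024 + 0.1536 + 0.1152 = 0.3712

0.3712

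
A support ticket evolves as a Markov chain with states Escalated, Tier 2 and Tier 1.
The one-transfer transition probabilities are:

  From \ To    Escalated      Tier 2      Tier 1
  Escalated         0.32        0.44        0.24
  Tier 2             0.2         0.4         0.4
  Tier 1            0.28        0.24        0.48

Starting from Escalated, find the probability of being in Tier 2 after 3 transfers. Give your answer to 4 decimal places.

Propagate the distribution vector 3 transfers from Escalated.
After 0 transfers: (1.0000, 0.0000, 0.0000)
After 1 transfer: (0.3200, 0.4400, 0.2400)
After 2 transfers: (0.2576, 0.3744, 0.3680)
After 3 transfers: (0.2604, 0.3514, 0.3882)
P(in Tier 2 after 3 transfers) = 0.3514

0.3514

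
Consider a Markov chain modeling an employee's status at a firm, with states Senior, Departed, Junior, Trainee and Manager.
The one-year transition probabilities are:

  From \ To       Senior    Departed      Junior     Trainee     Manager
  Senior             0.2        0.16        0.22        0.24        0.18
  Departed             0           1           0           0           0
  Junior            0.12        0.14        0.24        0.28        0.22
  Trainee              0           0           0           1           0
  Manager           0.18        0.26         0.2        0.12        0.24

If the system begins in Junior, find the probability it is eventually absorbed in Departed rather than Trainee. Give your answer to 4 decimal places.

0.4142

Let h(s) be the probability of absorption at Departed starting from transient state s. Then h(Departed) = 1 and h(Trainee) = 0. By first-step analysis:
h(Senior) = 0.2·h(Senior) + 0.16·1 + 0.22·h(Junior) + 0.24·0 + 0.18·h(Manager)
h(Junior) = 0.12·h(Senior) + 0.14·1 + 0.24·h(Junior) + 0.28·0 + 0.22·h(Manager)
h(Manager) = 0.18·h(Senior) + 0.26·1 + 0.2·h(Junior) + 0.12·0 + 0.24·h(Manager)
Solving: h(Senior) = 0.4388, h(Junior) = 0.4142, h(Manager) = 0.5550.
Starting from Junior, the probability is 0.4142.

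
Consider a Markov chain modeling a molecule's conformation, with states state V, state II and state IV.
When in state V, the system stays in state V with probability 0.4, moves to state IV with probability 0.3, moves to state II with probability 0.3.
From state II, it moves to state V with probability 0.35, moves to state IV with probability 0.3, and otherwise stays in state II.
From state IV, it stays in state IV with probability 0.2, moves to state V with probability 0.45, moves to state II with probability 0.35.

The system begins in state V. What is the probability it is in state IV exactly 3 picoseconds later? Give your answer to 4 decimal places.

Propagate the distribution vector 3 picoseconds from state V.
After 0 picoseconds: (1.0000, 0.0000, 0.0000)
After 1 picosecond: (0.4000, 0.3000, 0.3000)
After 2 picoseconds: (0.4000, 0.3300, 0.2700)
After 3 picoseconds: (0.3970, 0.3300, 0.2730)
P(in state IV after 3 picoseconds) = 0.2730

0.2730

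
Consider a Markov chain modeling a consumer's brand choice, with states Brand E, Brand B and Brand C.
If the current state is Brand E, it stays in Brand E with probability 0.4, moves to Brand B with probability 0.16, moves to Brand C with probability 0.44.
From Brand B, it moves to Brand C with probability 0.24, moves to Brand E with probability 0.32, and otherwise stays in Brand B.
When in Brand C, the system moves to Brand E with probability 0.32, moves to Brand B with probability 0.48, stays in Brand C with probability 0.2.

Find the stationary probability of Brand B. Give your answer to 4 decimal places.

0.3545

Let the stationary distribution be π with π = πP and π_1 + π_2 + π_3 = 1.
π_1 = 0.4·π_1 + 0.32·π_2 + 0.32·π_3
π_2 = 0.16·π_1 + 0.44·π_2 + 0.48·π_3
Solving with the normalization constraint gives π = (0.3478, 0.3545, 0.2977).
So the stationary probability of Brand B is 0.3545.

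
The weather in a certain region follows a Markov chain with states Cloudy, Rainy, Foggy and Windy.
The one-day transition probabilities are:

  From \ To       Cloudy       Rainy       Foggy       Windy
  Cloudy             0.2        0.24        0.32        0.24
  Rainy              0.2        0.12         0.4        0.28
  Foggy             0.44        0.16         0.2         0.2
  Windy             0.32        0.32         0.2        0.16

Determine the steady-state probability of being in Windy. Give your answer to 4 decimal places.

Let the stationary distribution be π with π = πP and π_1 + π_2 + π_3 + π_4 = 1.
π_1 = 0.2·π_1 + 0.2·π_2 + 0.44·π_3 + 0.32·π_4
π_2 = 0.24·π_1 + 0.12·π_2 + 0.16·π_3 + 0.32·π_4
π_3 = 0.32·π_1 + 0.4·π_2 + 0.2·π_3 + 0.2·π_4
Solving with the normalization constraint gives π = (0.2929, 0.2102, 0.2772, 0.2197).
So the stationary probability of Windy is 0.2197.

0.2197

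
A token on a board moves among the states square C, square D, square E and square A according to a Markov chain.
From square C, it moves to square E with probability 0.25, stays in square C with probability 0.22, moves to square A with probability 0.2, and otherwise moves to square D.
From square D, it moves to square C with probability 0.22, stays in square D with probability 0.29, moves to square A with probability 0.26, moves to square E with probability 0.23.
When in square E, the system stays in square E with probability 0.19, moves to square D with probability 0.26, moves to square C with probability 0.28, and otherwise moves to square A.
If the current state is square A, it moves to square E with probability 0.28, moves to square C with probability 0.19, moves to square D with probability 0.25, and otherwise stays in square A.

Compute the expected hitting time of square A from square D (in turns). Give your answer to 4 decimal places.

Let t(s) be the expected number of turns to first reach square A from state s, with t(square A) = 0. Conditioning on the first turn:
t(square C) = 1 + 0.22·t(square C) + 0.33·t(square D) + 0.25·t(square E)
t(square D) = 1 + 0.22·t(square C) + 0.29·t(square D) + 0.23·t(square E)
t(square E) = 1 + 0.28·t(square C) + 0.26·t(square D) + 0.19·t(square E)
Solving: t(square C) = 4.2695, t(square D) = 4.0283, t(square E) = 4.0035.
Expected turns from square D to square A: 4.0283.

4.0283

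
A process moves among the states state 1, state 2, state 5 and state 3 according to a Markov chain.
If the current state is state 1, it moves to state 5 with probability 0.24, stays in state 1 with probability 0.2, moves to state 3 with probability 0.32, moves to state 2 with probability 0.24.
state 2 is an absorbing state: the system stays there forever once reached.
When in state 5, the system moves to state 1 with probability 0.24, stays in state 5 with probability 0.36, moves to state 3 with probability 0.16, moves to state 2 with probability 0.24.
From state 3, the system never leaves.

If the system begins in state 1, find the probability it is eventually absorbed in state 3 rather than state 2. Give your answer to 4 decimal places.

Let h(s) be the probability of absorption at state 3 starting from transient state s. Then h(state 3) = 1 and h(state 2) = 0. By first-step analysis:
h(state 1) = 0.2·h(state 1) + 0.24·0 + 0.24·h(state 5) + 0.32·1
h(state 5) = 0.24·h(state 1) + 0.24·0 + 0.36·h(state 5) + 0.16·1
Solving: h(state 1) = 0.5352, h(state 5) = 0.4507.
Starting from state 1, the probability is 0.5352.

0.5352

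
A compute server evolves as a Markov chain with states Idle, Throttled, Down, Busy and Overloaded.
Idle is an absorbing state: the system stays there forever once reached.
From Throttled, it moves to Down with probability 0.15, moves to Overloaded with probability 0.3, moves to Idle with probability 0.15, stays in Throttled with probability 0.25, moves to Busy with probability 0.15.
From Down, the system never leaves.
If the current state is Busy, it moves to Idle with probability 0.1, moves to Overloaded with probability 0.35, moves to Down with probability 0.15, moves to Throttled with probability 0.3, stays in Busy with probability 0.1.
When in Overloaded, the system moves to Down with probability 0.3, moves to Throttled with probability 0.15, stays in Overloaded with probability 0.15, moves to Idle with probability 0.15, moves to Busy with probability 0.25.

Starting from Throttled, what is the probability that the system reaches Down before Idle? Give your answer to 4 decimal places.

Let h(s) be the probability of absorption at Down starting from transient state s. Then h(Down) = 1 and h(Idle) = 0. By first-step analysis:
h(Throttled) = 0.15·0 + 0.25·h(Throttled) + 0.15·1 + 0.15·h(Busy) + 0.3·h(Overloaded)
h(Busy) = 0.1·0 + 0.3·h(Throttled) + 0.15·1 + 0.1·h(Busy) + 0.35·h(Overloaded)
h(Overloaded) = 0.15·0 + 0.15·h(Throttled) + 0.3·1 + 0.25·h(Busy) + 0.15·h(Overloaded)
Solving: h(Throttled) = 0.5733, h(Busy) = 0.6034, h(Overloaded) = 0.6316.
Starting from Throttled, the probability is 0.5733.

0.5733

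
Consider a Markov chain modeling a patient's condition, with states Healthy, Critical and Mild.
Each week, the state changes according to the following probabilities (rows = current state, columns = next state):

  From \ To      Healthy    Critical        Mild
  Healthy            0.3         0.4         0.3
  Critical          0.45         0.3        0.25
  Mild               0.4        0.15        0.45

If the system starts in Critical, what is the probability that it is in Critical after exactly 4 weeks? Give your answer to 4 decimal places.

0.2879

Propagate the distribution vector 4 weeks from Critical.
After 0 weeks: (0.0000, 1.0000, 0.0000)
After 1 week: (0.4500, 0.3000, 0.2500)
After 2 weeks: (0.3700, 0.3075, 0.3225)
After 3 weeks: (0.3784, 0.2886, 0.3330)
After 4 weeks: (0.3766, 0.2879, 0.3355)
P(in Critical after 4 weeks) = 0.2879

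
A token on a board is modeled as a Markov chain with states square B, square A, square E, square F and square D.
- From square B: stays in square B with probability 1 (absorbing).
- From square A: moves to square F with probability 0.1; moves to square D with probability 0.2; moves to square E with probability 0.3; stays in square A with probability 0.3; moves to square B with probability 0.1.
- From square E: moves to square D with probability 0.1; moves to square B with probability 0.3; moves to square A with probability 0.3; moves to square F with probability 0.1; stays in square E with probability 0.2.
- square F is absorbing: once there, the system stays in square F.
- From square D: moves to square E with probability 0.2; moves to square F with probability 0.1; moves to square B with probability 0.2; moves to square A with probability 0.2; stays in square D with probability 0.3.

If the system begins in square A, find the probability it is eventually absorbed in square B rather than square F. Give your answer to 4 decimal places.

0.6302

Let h(s) be the probability of absorption at square B starting from transient state s. Then h(square B) = 1 and h(square F) = 0. By first-step analysis:
h(square A) = 0.1·1 + 0.3·h(square A) + 0.3·h(square E) + 0.1·0 + 0.2·h(square D)
h(square E) = 0.3·1 + 0.3·h(square A) + 0.2·h(square E) + 0.1·0 + 0.1·h(square D)
h(square D) = 0.2·1 + 0.2·h(square A) + 0.2·h(square E) + 0.1·0 + 0.3·h(square D)
Solving: h(square A) = 0.6302, h(square E) = 0.6943, h(square D) = 0.6642.
Starting from square A, the probability is 0.6302.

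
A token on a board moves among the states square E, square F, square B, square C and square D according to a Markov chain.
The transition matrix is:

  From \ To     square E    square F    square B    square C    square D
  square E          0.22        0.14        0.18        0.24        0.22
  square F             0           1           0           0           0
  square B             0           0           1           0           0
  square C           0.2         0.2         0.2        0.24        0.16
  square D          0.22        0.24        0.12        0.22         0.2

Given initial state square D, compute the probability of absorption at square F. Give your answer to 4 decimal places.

0.5805

Let h(s) be the probability of absorption at square F starting from transient state s. Then h(square F) = 1 and h(square B) = 0. By first-step analysis:
h(square E) = 0.22·h(square E) + 0.14·1 + 0.18·0 + 0.24·h(square C) + 0.22·h(square D)
h(square C) = 0.2·h(square E) + 0.2·1 + 0.2·0 + 0.24·h(square C) + 0.16·h(square D)
h(square D) = 0.22·h(square E) + 0.24·1 + 0.12·0 + 0.22·h(square C) + 0.2·h(square D)
Solving: h(square E) = 0.5025, h(square C) = 0.5176, h(square D) = 0.5805.
Starting from square D, the probability is 0.5805.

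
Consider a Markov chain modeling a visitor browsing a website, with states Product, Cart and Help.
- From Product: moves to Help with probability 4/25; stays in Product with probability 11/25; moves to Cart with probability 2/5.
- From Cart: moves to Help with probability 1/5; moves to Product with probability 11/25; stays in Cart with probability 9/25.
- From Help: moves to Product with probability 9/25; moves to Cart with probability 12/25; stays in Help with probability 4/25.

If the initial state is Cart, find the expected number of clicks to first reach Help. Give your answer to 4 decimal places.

Let t(s) be the expected number of clicks to first reach Help from state s, with t(Help) = 0. Conditioning on the first click:
t(Product) = 1 + 0.44·t(Product) + 0.4·t(Cart)
t(Cart) = 1 + 0.44·t(Product) + 0.36·t(Cart)
Solving: t(Product) = 5.7018, t(Cart) = 5.4825.
Expected clicks from Cart to Help: 5.4825.

5.4825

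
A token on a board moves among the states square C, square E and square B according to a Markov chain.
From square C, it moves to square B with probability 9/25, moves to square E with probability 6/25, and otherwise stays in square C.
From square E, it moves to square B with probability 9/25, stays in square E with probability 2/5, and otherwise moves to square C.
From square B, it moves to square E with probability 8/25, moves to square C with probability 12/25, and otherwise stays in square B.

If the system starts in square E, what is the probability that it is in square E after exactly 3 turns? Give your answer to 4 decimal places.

0.3174

Propagate the distribution vector 3 turns from square E.
After 0 turns: (0.0000, 1.0000, 0.0000)
After 1 turn: (0.2400, 0.4000, 0.3600)
After 2 turns: (0.3648, 0.3328, 0.3024)
After 3 turns: (0.3709, 0.3174, 0.3116)
P(in square E after 3 turns) = 0.3174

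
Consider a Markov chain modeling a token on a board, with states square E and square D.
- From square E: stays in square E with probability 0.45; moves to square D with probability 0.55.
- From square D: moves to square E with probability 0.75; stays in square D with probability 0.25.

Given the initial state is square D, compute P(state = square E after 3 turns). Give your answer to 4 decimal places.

Propagate the distribution vector 3 turns from square D.
After 0 turns: (0.0000, 1.0000)
After 1 turn: (0.7500, 0.2500)
After 2 turns: (0.5250, 0.4750)
After 3 turns: (0.5925, 0.4075)
P(in square E after 3 turns) = 0.5925

0.5925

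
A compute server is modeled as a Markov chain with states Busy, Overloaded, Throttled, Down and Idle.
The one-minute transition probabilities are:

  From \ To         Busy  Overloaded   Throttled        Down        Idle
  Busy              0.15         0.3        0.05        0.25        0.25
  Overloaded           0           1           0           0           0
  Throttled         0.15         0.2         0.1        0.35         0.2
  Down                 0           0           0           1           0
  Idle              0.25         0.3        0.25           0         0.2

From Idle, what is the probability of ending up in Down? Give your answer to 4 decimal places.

0.2914

Let h(s) be the probability of absorption at Down starting from transient state s. Then h(Down) = 1 and h(Overloaded) = 0. By first-step analysis:
h(Busy) = 0.15·h(Busy) + 0.3·0 + 0.05·h(Throttled) + 0.25·1 + 0.25·h(Idle)
h(Throttled) = 0.15·h(Busy) + 0.2·0 + 0.1·h(Throttled) + 0.35·1 + 0.2·h(Idle)
h(Idle) = 0.25·h(Busy) + 0.3·0 + 0.25·h(Throttled) + 0.2·h(Idle)
Solving: h(Busy) = 0.4105, h(Throttled) = 0.5221, h(Idle) = 0.2914.
Starting from Idle, the probability is 0.2914.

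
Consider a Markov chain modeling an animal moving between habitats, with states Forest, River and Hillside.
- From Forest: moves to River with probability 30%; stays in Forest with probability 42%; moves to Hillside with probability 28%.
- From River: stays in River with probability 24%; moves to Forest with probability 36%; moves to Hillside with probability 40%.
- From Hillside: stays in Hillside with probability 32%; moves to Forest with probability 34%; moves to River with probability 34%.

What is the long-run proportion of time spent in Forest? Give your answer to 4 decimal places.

0.3760

Let the stationary distribution be π with π = πP and π_1 + π_2 + π_3 = 1.
π_1 = 0.42·π_1 + 0.36·π_2 + 0.34·π_3
π_2 = 0.3·π_1 + 0.24·π_2 + 0.34·π_3
Solving with the normalization constraint gives π = (0.3760, 0.2954, 0.3286).
So the stationary probability of Forest is 0.3760.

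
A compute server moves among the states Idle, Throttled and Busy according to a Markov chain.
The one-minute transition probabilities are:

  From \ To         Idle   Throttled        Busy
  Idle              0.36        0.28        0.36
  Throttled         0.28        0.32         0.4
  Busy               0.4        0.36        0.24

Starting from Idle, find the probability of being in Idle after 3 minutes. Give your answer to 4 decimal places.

0.3475

Propagate the distribution vector 3 minutes from Idle.
After 0 minutes: (1.0000, 0.0000, 0.0000)
After 1 minute: (0.3600, 0.2800, 0.3600)
After 2 minutes: (0.3520, 0.3200, 0.3280)
After 3 minutes: (0.3475, 0.3190, 0.3334)
P(in Idle after 3 minutes) = 0.3475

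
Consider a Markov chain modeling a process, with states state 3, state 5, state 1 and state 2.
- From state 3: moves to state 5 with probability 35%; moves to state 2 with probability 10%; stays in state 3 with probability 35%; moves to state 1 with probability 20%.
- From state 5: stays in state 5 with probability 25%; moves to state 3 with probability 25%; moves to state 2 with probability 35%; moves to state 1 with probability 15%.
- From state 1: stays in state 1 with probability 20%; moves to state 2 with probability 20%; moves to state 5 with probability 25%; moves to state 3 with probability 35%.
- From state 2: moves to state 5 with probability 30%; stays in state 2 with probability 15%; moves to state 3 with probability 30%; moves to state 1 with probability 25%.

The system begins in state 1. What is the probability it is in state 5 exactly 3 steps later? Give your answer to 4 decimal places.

0.2911

Propagate the distribution vector 3 steps from state 1.
After 0 steps: (0.0000, 0.0000, 1.0000, 0.0000)
After 1 step: (0.3500, 0.2500, 0.2000, 0.2000)
After 2 steps: (0.3150, 0.2950, 0.1975, 0.1925)
After 3 steps: (0.3109, 0.2911, 0.1949, 0.2031)
P(in state 5 after 3 steps) = 0.2911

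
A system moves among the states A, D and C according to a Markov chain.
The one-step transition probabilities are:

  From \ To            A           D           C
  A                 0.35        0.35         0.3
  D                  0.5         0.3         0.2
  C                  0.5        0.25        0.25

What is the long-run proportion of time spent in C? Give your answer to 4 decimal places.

0.2563

Let the stationary distribution be π with π = πP and π_1 + π_2 + π_3 = 1.
π_1 = 0.35·π_1 + 0.5·π_2 + 0.5·π_3
π_2 = 0.35·π_1 + 0.3·π_2 + 0.25·π_3
Solving with the normalization constraint gives π = (0.4348, 0.3089, 0.2563).
So the stationary probability of C is 0.2563.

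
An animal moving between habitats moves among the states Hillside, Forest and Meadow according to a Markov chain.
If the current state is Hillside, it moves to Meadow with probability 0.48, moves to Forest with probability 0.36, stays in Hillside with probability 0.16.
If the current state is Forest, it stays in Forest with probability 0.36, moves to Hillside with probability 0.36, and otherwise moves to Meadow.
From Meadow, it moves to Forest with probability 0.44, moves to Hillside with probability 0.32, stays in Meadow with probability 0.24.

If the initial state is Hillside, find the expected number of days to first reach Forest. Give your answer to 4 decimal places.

Let t(s) be the expected number of days to first reach Forest from state s, with t(Forest) = 0. Conditioning on the first day:
t(Hillside) = 1 + 0.16·t(Hillside) + 0.48·t(Meadow)
t(Meadow) = 1 + 0.32·t(Hillside) + 0.24·t(Meadow)
Solving: t(Hillside) = 2.5578, t(Meadow) = 2.3927.
Expected days from Hillside to Forest: 2.5578.

2.5578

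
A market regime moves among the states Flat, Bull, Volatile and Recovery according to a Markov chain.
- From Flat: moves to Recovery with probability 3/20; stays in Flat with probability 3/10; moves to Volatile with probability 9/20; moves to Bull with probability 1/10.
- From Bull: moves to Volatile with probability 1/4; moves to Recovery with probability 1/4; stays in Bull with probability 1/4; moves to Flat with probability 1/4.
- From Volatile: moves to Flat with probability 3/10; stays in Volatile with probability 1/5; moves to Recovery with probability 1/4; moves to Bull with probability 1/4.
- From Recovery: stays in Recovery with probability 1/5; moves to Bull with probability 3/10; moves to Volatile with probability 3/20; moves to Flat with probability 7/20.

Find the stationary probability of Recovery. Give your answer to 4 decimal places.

0.2096

Let the stationary distribution be π with π = πP and π_1 + π_2 + π_3 + π_4 = 1.
π_1 = 0.3·π_1 + 0.25·π_2 + 0.3·π_3 + 0.35·π_4
π_2 = 0.1·π_1 + 0.25·π_2 + 0.25·π_3 + 0.3·π_4
π_3 = 0.45·π_1 + 0.25·π_2 + 0.2·π_3 + 0.15·π_4
Solving with the normalization constraint gives π = (0.2997, 0.2155, 0.2752, 0.2096).
So the stationary probability of Recovery is 0.2096.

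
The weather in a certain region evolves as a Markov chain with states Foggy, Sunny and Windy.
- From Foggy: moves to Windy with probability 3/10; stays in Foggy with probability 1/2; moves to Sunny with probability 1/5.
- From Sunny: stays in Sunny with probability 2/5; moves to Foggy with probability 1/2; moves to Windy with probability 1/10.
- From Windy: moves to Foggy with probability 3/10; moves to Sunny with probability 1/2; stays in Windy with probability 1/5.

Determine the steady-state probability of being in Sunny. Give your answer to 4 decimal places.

Let the stationary distribution be π with π = πP and π_1 + π_2 + π_3 = 1.
π_1 = 0.5·π_1 + 0.5·π_2 + 0.3·π_3
π_2 = 0.2·π_1 + 0.4·π_2 + 0.5·π_3
Solving with the normalization constraint gives π = (0.4574, 0.3298, 0.2128).
So the stationary probability of Sunny is 0.3298.

0.3298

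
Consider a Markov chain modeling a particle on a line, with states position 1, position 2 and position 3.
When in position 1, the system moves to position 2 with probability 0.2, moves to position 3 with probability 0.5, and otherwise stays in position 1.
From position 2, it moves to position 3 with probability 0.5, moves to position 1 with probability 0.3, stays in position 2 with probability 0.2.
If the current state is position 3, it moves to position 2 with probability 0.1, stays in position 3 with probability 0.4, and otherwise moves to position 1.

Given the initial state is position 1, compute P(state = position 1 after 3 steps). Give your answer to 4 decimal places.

Propagate the distribution vector 3 steps from position 1.
After 0 steps: (1.0000, 0.0000, 0.0000)
After 1 step: (0.3000, 0.2000, 0.5000)
After 2 steps: (0.4000, 0.1500, 0.4500)
After 3 steps: (0.3900, 0.1550, 0.4550)
P(in position 1 after 3 steps) = 0.3900

0.3900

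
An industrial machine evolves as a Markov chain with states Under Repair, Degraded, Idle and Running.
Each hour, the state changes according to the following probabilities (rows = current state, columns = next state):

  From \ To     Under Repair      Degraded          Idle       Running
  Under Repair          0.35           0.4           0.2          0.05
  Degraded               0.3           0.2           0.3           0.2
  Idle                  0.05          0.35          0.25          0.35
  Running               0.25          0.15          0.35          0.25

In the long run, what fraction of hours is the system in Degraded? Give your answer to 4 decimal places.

Let the stationary distribution be π with π = πP and π_1 + π_2 + π_3 + π_4 = 1.
π_1 = 0.35·π_1 + 0.3·π_2 + 0.05·π_3 + 0.25·π_4
π_2 = 0.4·π_1 + 0.2·π_2 + 0.35·π_3 + 0.15·π_4
π_3 = 0.2·π_1 + 0.3·π_2 + 0.25·π_3 + 0.35·π_4
Solving with the normalization constraint gives π = (0.2323, 0.2767, 0.2739, 0.2171).
So the stationary probability of Degraded is 0.2767.

0.2767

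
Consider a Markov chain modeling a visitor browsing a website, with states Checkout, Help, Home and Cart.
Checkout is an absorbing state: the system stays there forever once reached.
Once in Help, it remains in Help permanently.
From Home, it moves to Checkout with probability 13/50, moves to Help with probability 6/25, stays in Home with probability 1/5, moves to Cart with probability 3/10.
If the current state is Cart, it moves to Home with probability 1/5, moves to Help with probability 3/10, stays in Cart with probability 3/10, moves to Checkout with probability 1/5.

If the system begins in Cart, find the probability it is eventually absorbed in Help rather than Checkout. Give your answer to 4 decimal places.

Let h(s) be the probability of absorption at Help starting from transient state s. Then h(Help) = 1 and h(Checkout) = 0. By first-step analysis:
h(Home) = 0.26·0 + 0.24·1 + 0.2·h(Home) + 0.3·h(Cart)
h(Cart) = 0.2·0 + 0.3·1 + 0.2·h(Home) + 0.3·h(Cart)
Solving: h(Home) = 0.5160, h(Cart) = 0.5760.
Starting from Cart, the probability is 0.5760.

0.5760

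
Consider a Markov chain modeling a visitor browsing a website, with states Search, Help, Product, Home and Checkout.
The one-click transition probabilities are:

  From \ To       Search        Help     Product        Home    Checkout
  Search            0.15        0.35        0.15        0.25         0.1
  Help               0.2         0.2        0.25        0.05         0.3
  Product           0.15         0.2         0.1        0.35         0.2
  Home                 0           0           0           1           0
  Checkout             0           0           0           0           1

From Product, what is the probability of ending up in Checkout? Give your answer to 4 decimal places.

Let h(s) be the probability of absorption at Checkout starting from transient state s. Then h(Checkout) = 1 and h(Home) = 0. By first-step analysis:
h(Search) = 0.15·h(Search) + 0.35·h(Help) + 0.15·h(Product) + 0.25·0 + 0.1·1
h(Help) = 0.2·h(Search) + 0.2·h(Help) + 0.25·h(Product) + 0.05·0 + 0.3·1
h(Product) = 0.15·h(Search) + 0.2·h(Help) + 0.1·h(Product) + 0.35·0 + 0.2·1
Solving: h(Search) = 0.4517, h(Help) = 0.6242, h(Product) = 0.4362.
Starting from Product, the probability is 0.4362.

0.4362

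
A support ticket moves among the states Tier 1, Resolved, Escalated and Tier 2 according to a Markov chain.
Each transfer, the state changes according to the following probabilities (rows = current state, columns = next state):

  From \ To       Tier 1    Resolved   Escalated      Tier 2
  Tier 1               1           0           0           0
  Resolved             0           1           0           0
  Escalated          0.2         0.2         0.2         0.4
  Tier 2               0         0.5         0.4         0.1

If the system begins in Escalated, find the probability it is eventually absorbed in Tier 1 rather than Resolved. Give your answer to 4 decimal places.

0.3214

Let h(s) be the probability of absorption at Tier 1 starting from transient state s. Then h(Tier 1) = 1 and h(Resolved) = 0. By first-step analysis:
h(Escalated) = 0.2·1 + 0.2·0 + 0.2·h(Escalated) + 0.4·h(Tier 2)
h(Tier 2) = 0.5·0 + 0.4·h(Escalated) + 0.1·h(Tier 2)
Solving: h(Escalated) = 0.3214, h(Tier 2) = 0.1429.
Starting from Escalated, the probability is 0.3214.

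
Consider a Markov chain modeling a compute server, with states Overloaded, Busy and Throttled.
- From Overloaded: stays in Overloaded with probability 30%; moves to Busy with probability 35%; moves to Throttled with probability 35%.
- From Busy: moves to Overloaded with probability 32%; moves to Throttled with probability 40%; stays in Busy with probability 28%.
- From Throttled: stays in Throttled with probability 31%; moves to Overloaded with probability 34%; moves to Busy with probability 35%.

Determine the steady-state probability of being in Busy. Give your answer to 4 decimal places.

Let the stationary distribution be π with π = πP and π_1 + π_2 + π_3 = 1.
π_1 = 0.3·π_1 + 0.32·π_2 + 0.34·π_3
π_2 = 0.35·π_1 + 0.28·π_2 + 0.35·π_3
Solving with the normalization constraint gives π = (0.3206, 0.3271, 0.3523).
So the stationary probability of Busy is 0.3271.

0.3271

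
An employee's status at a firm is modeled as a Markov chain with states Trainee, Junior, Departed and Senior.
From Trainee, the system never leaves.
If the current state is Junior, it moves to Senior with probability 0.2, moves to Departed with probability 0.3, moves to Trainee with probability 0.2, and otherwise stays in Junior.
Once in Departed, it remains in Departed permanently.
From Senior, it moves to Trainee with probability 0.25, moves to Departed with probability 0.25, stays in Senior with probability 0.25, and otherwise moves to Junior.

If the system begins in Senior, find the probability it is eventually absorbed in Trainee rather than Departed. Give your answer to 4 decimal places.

Let h(s) be the probability of absorption at Trainee starting from transient state s. Then h(Trainee) = 1 and h(Departed) = 0. By first-step analysis:
h(Junior) = 0.2·1 + 0.3·h(Junior) + 0.3·0 + 0.2·h(Senior)
h(Senior) = 0.25·1 + 0.25·h(Junior) + 0.25·0 + 0.25·h(Senior)
Solving: h(Junior) = 0.4211, h(Senior) = 0.4737.
Starting from Senior, the probability is 0.4737.

0.4737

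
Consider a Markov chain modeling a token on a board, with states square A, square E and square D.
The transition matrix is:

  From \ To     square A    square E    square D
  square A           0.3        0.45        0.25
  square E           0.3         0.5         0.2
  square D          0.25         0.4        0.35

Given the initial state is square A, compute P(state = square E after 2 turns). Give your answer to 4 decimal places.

Sum over the intermediate state after 1 turn:
P = P(square A→square A)·P(square A→square E) + P(square A→square E)·P(square E→square E) + P(square A→square D)·P(square D→square E)
  = 0.3×0.45 + 0.45×0.5 + 0.25×0.4
  = 0.1350 + 0.2250 + 0.1000 = 0.4600

0.4600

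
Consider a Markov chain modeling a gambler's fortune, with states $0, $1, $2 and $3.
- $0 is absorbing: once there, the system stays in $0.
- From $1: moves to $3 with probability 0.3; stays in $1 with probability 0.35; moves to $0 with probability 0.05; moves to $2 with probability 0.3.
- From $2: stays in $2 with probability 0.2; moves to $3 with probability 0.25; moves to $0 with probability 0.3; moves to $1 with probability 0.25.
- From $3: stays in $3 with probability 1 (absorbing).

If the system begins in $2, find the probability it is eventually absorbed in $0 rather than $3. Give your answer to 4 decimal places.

Let h(s) be the probability of absorption at $0 starting from transient state s. Then h($0) = 1 and h($3) = 0. By first-step analysis:
h($1) = 0.05·1 + 0.35·h($1) + 0.3·h($2) + 0.3·0
h($2) = 0.3·1 + 0.25·h($1) + 0.2·h($2) + 0.25·0
Solving: h($1) = 0.2921, h($2) = 0.4663.
Starting from $2, the probability is 0.4663.

0.4663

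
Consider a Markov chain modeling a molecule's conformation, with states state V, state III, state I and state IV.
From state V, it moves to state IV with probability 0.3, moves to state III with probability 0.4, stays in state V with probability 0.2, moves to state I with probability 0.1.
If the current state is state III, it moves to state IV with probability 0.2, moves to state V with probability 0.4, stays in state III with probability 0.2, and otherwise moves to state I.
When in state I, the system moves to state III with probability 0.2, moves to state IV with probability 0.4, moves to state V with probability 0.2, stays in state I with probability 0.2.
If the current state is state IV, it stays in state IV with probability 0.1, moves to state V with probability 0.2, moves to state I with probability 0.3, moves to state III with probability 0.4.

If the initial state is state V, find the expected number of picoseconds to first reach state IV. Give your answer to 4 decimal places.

3.5256

Let t(s) be the expected number of picoseconds to first reach state IV from state s, with t(state IV) = 0. Conditioning on the first picosecond:
t(state V) = 1 + 0.2·t(state V) + 0.4·t(state III) + 0.1·t(state I)
t(state III) = 1 + 0.4·t(state V) + 0.2·t(state III) + 0.2·t(state I)
t(state I) = 1 + 0.2·t(state V) + 0.2·t(state III) + 0.2·t(state I)
Solving: t(state V) = 3.5256, t(state III) = 3.7821, t(state I) = 3.0769.
Expected picoseconds from state V to state IV: 3.5256.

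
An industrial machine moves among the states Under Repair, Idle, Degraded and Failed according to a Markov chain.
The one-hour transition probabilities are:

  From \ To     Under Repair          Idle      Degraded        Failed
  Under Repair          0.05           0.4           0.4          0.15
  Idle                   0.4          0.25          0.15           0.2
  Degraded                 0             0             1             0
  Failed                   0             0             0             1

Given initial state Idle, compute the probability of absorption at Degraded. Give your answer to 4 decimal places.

0.5475

Let h(s) be the probability of absorption at Degraded starting from transient state s. Then h(Degraded) = 1 and h(Failed) = 0. By first-step analysis:
h(Under Repair) = 0.05·h(Under Repair) + 0.4·h(Idle) + 0.4·1 + 0.15·0
h(Idle) = 0.4·h(Under Repair) + 0.25·h(Idle) + 0.15·1 + 0.2·0
Solving: h(Under Repair) = 0.6516, h(Idle) = 0.5475.
Starting from Idle, the probability is 0.5475.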